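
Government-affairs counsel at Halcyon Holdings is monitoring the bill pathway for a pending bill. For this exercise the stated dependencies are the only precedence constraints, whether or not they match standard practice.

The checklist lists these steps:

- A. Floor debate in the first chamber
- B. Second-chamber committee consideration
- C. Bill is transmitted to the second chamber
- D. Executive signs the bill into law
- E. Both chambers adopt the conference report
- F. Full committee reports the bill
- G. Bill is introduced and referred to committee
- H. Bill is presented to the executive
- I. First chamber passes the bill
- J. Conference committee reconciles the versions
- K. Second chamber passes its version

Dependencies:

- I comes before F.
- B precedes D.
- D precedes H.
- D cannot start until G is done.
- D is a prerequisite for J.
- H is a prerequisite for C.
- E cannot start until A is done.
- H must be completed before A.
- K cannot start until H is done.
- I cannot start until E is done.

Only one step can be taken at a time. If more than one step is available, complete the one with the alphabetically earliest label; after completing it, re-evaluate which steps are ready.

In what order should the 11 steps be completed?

B → G → D → H → A → C → E → I → F → J → K

B and G have no prerequisites; B has the earlier label, so B is first.
G is the only step now ready → G.
D needed B and G, now all done → D.
Ready: H and J. H has the earlier label → H.
A, C and K now also ready, so the ready set is {A, C, J, K}; A has the earlier label → A.
C, E, J and K are all available; C has the earlier label → C.
E, J and K are all available; E has the earlier label → E.
Ready: I, J and K. I has the earlier label → I.
Ready: F, J and K. F has the earlier label → F.
Now J and K have their prerequisites met. J has the earlier label, so J next.
K needed H, now all done → K.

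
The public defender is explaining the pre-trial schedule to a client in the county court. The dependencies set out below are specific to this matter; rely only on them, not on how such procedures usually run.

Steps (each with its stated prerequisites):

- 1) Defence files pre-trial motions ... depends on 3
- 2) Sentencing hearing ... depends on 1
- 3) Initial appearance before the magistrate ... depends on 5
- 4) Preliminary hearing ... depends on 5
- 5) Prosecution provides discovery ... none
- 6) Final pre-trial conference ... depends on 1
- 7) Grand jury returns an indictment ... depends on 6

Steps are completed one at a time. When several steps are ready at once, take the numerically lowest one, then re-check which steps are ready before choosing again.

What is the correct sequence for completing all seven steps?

5, 3, 1, 2, 4, 6, 7

5 has no prerequisites → 5 first.
Now 3 and 4 have their prerequisites met. 3 has the earlier label, so 3 next.
1 and 4 are both available; 1 has the earlier label → 1.
2 and 6 now also ready, so the ready set is {2, 4, 6}; 2 has the earlier label → 2.
4 and 6 are both available; 4 has the earlier label → 4.
6 needed 1, now all done → 6.
7 needed 6, now all done → 7.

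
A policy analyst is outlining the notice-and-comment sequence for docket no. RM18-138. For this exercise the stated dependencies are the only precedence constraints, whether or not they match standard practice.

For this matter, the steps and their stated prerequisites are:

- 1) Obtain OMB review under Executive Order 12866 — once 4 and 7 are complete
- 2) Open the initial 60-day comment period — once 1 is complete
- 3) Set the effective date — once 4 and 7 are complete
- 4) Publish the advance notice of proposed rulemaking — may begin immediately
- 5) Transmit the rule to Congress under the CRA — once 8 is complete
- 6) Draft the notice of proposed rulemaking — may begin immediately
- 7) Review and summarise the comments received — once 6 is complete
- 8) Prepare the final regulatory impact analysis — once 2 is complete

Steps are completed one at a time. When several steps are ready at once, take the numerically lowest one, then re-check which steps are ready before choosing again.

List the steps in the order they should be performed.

Nothing is required for 4 and 6. 4 has the earlier label → 4 first.
Next only 6 has its prerequisites met → 6.
7 needed 6, now all done → 7.
Now 1 and 3 have their prerequisites met. 1 has the earlier label, so 1 next.
Ready: 2 and 3. 2 has the earlier label → 2.
Now 3 and 8 have their prerequisites met. 3 has the earlier label, so 3 next.
Next only 8 has its prerequisites met → 8.
5 needed 8, now all done → 5.

4 6 7 1 2 3 8 5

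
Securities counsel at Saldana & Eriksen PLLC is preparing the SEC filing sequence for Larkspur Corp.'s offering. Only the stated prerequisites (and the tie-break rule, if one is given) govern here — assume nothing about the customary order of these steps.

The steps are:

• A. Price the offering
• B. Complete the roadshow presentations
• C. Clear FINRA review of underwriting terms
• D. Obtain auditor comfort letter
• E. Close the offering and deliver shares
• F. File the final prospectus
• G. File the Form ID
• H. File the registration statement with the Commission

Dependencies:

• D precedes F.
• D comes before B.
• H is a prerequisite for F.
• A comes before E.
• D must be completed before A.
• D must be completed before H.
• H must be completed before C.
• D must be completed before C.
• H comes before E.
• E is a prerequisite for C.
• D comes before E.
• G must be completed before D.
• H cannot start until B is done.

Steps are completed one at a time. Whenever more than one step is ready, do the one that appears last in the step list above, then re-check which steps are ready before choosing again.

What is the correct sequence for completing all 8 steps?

G D B H F A E C

G has no prerequisites → G first.
That leaves D as the only ready step → D.
B and A are both available; B is listed later → B.
H now also ready, so the ready set is {H, A}; H is listed later → H.
F and A are both available; F is listed later → F.
A is the only step now ready → A.
E is the only step now ready → E.
That leaves C as the only ready step → C.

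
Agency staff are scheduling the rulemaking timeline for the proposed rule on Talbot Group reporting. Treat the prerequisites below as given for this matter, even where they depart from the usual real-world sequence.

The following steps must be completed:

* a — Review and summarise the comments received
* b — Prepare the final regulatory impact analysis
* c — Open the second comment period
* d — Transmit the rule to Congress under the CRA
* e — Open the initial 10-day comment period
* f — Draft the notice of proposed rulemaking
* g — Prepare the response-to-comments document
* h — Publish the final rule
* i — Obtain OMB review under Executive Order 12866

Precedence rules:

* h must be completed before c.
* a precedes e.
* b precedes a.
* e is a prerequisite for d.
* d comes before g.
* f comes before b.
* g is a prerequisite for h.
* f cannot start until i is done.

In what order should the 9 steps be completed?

i f b a e d g h c

i has no prerequisites → i first.
f is the only step now ready → f.
b needed f, now all done → b.
That leaves a as the only ready step → a.
e needed a, now all done → e.
Next only d has its prerequisites met → d.
Next only g has its prerequisites met → g.
Next only h has its prerequisites met → h.
c needed h, now all done → c.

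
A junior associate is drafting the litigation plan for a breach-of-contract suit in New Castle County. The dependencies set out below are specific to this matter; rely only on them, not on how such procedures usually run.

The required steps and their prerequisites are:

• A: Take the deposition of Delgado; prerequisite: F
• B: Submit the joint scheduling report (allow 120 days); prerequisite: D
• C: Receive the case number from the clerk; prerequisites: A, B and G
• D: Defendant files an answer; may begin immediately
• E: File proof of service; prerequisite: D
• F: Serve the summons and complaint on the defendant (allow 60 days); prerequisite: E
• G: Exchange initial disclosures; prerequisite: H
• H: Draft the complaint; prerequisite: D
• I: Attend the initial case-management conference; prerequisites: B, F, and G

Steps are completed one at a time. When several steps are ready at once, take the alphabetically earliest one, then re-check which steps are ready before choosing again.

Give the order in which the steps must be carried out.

D → B → E → F → A → H → G → C → I

D has no prerequisites → D first.
Now B, E and H have their prerequisites met. B has the earlier label, so B next.
Ready: E and H. E has the earlier label → E.
F now also ready, so the ready set is {F, H}; F has the earlier label → F.
Now A and H have their prerequisites met. A has the earlier label, so A next.
That leaves H as the only ready step → H.
That leaves G as the only ready step → G.
Ready: C and I. C has the earlier label → C.
I needed B, F and G, now all done → I.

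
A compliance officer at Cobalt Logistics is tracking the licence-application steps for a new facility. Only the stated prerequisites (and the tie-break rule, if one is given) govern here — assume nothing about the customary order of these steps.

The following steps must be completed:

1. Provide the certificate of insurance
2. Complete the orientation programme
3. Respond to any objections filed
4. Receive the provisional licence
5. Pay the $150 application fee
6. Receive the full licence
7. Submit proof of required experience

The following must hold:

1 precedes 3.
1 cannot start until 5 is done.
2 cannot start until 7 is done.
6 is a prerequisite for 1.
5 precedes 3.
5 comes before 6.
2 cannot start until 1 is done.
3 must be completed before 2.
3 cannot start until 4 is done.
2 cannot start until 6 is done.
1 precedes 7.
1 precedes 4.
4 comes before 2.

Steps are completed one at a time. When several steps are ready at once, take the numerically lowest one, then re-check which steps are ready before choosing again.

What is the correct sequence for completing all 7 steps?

5 6 1 4 3 7 2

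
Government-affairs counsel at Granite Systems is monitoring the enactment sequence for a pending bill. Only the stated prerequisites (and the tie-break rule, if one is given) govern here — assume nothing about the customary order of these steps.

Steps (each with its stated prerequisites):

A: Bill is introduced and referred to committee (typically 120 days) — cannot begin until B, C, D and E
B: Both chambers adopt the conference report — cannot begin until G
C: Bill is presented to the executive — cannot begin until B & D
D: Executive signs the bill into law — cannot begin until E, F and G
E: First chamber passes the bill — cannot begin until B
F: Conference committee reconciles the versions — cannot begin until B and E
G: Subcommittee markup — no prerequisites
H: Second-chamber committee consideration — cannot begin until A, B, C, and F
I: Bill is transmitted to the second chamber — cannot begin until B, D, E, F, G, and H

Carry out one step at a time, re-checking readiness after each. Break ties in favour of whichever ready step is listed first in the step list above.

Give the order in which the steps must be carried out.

G, B, E, F, D, C, A, H, I

Only G has no prerequisites, so it is first.
Next only B has its prerequisites met → B.
E needed B, now all done → E.
F needed B and E, now all done → F.
D is the only step now ready → D.
That leaves C as the only ready step → C.
Next only A has its prerequisites met → A.
H is the only step now ready → H.
I is the only step now ready → I.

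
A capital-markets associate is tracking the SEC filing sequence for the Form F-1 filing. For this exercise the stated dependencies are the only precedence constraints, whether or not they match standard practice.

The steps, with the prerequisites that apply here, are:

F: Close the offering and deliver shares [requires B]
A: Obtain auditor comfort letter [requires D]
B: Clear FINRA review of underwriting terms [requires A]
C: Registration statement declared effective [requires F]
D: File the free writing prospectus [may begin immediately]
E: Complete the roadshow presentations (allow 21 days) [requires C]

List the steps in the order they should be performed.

D has no prerequisites → D first.
A is the only step now ready → A.
B needed A, now all done → B.
F needed B, now all done → F.
C is the only step now ready → C.
E needed C, now all done → E.

D, A, B, F, C, E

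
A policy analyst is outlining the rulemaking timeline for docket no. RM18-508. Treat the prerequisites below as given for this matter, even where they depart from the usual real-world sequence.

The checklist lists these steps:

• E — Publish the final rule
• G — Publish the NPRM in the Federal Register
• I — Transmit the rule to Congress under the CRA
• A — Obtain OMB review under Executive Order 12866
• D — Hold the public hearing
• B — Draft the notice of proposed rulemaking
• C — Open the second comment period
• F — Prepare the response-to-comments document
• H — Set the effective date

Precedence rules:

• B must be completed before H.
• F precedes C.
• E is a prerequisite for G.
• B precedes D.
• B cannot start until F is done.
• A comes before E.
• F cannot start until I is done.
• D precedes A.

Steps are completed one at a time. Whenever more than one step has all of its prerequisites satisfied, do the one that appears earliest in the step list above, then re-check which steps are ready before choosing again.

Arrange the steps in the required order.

I is the only step with nothing outstanding, so it goes first.
F needed I, now all done → F.
Now B and C have their prerequisites met. B is listed earlier, so B next.
D and H now also ready, so the ready set is {D, C, H}; D is listed earlier → D.
Ready: A, C and H. A is listed earlier → A.
E now also ready, so the ready set is {E, C, H}; E is listed earlier → E.
G, C and H are all available; G is listed earlier → G.
Now C and H have their prerequisites met. C is listed earlier, so C next.
H needed B, now all done → H.

I → F → B → D → A → E → G → C → H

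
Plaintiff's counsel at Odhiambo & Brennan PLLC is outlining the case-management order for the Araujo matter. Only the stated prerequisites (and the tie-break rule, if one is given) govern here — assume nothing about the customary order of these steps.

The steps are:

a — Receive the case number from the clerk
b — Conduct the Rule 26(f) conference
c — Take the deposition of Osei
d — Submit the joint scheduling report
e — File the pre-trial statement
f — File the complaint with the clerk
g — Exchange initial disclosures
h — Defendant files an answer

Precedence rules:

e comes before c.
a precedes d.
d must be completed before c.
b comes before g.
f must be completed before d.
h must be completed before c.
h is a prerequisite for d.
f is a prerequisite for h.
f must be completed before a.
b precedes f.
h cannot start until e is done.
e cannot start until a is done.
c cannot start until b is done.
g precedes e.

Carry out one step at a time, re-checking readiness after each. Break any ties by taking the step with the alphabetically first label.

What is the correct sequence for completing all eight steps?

b, f, a, g, e, h, d, c

b is the only step with nothing outstanding, so it goes first.
Ready: f and g. f has the earlier label → f.
Now a and g have their prerequisites met. a has the earlier label, so a next.
That leaves g as the only ready step → g.
e is the only step now ready → e.
h needed e and f, now all done → h.
d is the only step now ready → d.
c needed b, d, e and h, now all done → c.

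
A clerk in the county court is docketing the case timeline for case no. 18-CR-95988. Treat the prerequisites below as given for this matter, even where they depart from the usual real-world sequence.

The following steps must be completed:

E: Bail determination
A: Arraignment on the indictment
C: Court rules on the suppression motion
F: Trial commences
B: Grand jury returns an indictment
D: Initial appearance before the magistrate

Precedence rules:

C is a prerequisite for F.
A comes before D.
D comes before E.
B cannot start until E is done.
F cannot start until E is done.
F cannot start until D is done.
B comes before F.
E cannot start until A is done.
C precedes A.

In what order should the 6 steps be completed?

C has no prerequisites → C first.
A needed C, now all done → A.
Next only D has its prerequisites met → D.
E needed A and D, now all done → E.
That leaves B as the only ready step → B.
Next only F has its prerequisites met → F.

C, A, D, E, B, F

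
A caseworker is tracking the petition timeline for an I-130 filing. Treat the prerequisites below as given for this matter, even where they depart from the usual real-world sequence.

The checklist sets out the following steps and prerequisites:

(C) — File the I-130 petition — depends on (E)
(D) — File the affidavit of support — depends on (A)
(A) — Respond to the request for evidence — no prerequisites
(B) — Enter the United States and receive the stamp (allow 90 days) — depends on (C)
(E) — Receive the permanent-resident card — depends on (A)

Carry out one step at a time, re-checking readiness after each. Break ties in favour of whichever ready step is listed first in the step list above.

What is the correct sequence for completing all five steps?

(A), (D), (E), (C), (B)

(A) has no prerequisites → (A) first.
Ready: (D) and (E). (D) is listed earlier → (D).
Next only (E) has its prerequisites met → (E).
That leaves (C) as the only ready step → (C).
That leaves (B) as the only ready step → (B).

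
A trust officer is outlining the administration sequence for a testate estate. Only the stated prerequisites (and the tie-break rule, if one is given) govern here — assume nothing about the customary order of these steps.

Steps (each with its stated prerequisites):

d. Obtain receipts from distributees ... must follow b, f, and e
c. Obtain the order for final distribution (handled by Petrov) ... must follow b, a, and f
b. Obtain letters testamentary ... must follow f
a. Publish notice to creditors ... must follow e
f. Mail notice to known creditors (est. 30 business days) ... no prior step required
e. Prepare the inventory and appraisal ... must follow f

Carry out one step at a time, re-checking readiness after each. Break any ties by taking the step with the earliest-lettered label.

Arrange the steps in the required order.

f is the only step with nothing outstanding, so it goes first.
b and e are both available; b has the earlier label → b.
That leaves e as the only ready step → e.
Now a and d have their prerequisites met. a has the earlier label, so a next.
c now also ready, so the ready set is {c, d}; c has the earlier label → c.
d is the only step now ready → d.

f, b, e, a, c, d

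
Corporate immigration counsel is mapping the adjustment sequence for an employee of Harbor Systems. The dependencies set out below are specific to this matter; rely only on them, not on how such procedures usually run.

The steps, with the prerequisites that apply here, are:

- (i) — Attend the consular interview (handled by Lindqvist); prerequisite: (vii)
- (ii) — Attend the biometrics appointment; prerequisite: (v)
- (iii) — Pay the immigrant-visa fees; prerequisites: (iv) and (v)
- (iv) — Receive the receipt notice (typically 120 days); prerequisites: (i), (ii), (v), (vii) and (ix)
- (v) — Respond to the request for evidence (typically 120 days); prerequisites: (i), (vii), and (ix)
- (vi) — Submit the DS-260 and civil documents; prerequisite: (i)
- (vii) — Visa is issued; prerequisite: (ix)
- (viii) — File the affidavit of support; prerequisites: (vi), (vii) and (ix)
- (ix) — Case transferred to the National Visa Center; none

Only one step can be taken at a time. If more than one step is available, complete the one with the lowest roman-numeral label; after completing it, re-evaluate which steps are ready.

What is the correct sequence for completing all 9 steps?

(ix), (vii), (i), (v), (ii), (iv), (iii), (vi), (viii)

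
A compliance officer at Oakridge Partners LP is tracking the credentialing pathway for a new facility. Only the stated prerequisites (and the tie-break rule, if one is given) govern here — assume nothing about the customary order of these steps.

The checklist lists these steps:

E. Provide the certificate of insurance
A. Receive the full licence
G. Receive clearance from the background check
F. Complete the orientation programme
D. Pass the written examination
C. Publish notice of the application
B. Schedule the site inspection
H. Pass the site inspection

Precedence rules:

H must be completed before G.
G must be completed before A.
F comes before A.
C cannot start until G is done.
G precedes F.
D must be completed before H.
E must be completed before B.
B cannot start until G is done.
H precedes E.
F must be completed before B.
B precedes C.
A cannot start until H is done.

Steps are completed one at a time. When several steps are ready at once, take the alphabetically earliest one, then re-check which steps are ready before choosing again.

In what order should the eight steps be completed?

D → H → E → G → F → A → B → C

Only D has no prerequisites, so it is first.
H is the only step now ready → H.
Ready: E and G. E has the earlier label → E.
G needed H, now all done → G.
Next only F has its prerequisites met → F.
Ready: A and B. A has the earlier label → A.
B needed E, F and G, now all done → B.
Next only C has its prerequisites met → C.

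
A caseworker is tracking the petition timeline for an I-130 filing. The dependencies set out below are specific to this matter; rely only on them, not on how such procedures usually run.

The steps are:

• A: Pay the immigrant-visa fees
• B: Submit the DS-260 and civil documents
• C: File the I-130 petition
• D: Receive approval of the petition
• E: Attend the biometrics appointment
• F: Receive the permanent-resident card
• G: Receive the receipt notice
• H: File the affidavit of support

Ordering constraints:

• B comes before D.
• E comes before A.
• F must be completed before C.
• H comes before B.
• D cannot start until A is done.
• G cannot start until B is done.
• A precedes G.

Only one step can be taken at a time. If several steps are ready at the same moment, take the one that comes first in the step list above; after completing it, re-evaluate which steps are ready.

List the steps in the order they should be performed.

E, A, F, C, H, B, D, G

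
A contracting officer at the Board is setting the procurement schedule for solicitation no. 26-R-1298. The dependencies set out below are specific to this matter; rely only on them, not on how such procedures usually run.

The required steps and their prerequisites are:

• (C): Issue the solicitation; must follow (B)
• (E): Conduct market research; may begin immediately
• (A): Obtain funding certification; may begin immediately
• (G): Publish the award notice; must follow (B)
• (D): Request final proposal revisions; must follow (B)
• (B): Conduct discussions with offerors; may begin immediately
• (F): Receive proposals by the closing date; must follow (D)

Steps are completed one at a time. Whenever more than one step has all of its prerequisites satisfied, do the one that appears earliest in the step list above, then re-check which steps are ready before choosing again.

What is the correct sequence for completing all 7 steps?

Nothing is required for (E), (A) and (B). (E) is listed earlier → (E) first.
Ready: (A) and (B). (A) is listed earlier → (A).
(B) is the only step now ready → (B).
Now (C), (G) and (D) have their prerequisites met. (C) is listed earlier, so (C) next.
(G) and (D) are both available; (G) is listed earlier → (G).
(D) needed (B), now all done → (D).
(F) needed (D), now all done → (F).

(E), (A), (B), (C), (G), (D), (F)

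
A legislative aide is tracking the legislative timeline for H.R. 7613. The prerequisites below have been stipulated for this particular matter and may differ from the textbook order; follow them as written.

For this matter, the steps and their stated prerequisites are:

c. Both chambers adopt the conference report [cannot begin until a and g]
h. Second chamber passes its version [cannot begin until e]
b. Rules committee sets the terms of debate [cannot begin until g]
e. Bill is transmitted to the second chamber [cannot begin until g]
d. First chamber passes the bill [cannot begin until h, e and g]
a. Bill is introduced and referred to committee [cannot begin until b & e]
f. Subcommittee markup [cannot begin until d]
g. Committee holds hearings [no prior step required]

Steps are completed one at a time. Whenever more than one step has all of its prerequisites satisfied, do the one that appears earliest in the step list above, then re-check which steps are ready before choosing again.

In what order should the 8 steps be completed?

Only g has no prerequisites, so it is first.
Now b and e have their prerequisites met. b is listed earlier, so b next.
e needed g, now all done → e.
Ready: h and a. h is listed earlier → h.
d now also ready, so the ready set is {d, a}; d is listed earlier → d.
Now a and f have their prerequisites met. a is listed earlier, so a next.
Now c and f have their prerequisites met. c is listed earlier, so c next.
f needed d, now all done → f.

g, b, e, h, d, a, c, f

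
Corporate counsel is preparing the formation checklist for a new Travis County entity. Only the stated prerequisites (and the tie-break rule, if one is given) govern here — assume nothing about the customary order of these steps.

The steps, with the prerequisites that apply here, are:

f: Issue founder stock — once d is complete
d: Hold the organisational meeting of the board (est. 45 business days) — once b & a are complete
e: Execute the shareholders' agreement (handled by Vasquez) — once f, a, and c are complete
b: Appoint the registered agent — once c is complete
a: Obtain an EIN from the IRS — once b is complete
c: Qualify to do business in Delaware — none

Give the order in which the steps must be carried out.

c b a d f e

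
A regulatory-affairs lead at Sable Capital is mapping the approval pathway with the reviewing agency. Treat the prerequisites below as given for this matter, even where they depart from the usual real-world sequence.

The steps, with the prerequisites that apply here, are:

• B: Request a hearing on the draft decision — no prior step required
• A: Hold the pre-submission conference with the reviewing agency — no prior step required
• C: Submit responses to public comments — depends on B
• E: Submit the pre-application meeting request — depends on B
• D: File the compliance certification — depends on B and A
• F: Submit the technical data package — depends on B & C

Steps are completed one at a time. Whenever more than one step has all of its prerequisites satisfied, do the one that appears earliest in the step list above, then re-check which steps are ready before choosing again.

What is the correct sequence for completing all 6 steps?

B and A have no prerequisites; B is listed earlier, so B is first.
Now A, C and E have their prerequisites met. A is listed earlier, so A next.
D now also ready, so the ready set is {C, E, D}; C is listed earlier → C.
Ready: E, D and F. E is listed earlier → E.
Now D and F have their prerequisites met. D is listed earlier, so D next.
F needed B and C, now all done → F.

B, A, C, E, D, F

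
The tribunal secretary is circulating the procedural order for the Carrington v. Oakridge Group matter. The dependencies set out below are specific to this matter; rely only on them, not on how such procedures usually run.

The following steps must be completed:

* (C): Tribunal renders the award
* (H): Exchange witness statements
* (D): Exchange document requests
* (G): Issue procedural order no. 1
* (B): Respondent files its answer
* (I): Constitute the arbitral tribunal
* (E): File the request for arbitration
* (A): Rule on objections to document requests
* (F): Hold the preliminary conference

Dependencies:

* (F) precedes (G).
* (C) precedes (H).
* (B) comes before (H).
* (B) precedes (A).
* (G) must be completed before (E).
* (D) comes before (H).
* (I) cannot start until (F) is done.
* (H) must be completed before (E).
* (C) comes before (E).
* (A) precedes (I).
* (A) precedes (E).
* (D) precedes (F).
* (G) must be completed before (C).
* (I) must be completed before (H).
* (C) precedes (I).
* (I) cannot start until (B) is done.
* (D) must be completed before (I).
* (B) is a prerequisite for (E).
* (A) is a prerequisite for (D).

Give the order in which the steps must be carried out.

(B) is the only step with nothing outstanding, so it goes first.
(A) needed (B), now all done → (A).
(D) needed (A), now all done → (D).
Next only (F) has its prerequisites met → (F).
(G) is the only step now ready → (G).
That leaves (C) as the only ready step → (C).
That leaves (I) as the only ready step → (I).
That leaves (H) as the only ready step → (H).
Next only (E) has its prerequisites met → (E).

(B) → (A) → (D) → (F) → (G) → (C) → (I) → (H) → (E)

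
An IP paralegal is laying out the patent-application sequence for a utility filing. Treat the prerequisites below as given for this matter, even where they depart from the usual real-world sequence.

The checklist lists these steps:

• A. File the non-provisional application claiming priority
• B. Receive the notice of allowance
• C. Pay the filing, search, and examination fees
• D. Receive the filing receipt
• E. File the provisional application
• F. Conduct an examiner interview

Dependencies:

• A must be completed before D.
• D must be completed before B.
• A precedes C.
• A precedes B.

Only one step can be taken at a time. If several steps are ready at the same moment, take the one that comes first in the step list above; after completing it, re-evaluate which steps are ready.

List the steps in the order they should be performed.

A C D B E F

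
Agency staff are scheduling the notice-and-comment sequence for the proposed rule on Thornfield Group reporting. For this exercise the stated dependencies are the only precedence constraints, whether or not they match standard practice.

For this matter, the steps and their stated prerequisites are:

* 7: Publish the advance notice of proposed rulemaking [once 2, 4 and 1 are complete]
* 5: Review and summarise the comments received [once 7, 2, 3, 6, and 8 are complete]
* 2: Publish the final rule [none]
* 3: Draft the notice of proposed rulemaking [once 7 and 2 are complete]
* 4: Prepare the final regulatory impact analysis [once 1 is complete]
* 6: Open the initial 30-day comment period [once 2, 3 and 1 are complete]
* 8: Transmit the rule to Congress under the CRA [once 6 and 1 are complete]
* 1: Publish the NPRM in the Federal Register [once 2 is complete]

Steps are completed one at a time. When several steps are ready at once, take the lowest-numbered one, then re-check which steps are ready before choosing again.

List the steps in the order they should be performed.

2 1 4 7 3 6 8 5

Only 2 has no prerequisites, so it is first.
Next only 1 has its prerequisites met → 1.
4 needed 1, now all done → 4.
That leaves 7 as the only ready step → 7.
3 needed 2 and 7, now all done → 3.
6 needed 1, 2 and 3, now all done → 6.
8 needed 1 and 6, now all done → 8.
That leaves 5 as the only ready step → 5.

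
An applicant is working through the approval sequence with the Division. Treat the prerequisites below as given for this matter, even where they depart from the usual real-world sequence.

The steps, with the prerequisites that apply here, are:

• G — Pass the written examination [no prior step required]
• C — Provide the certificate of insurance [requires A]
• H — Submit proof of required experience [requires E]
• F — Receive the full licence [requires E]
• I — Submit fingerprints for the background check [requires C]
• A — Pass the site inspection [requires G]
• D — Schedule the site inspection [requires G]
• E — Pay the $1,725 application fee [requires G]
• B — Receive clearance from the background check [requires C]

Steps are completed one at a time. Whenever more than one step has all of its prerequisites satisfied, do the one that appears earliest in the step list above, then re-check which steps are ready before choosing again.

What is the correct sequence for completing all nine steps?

G, A, C, I, D, E, H, F, B

G has no prerequisites → G first.
Ready: A, D and E. A is listed earlier → A.
C now also ready, so the ready set is {C, D, E}; C is listed earlier → C.
Ready: I, D, E and B. I is listed earlier → I.
D, E and B are all available; D is listed earlier → D.
Ready: E and B. E is listed earlier → E.
H and F now also ready, so the ready set is {H, F, B}; H is listed earlier → H.
F and B are both available; F is listed earlier → F.
B is the only step now ready → B.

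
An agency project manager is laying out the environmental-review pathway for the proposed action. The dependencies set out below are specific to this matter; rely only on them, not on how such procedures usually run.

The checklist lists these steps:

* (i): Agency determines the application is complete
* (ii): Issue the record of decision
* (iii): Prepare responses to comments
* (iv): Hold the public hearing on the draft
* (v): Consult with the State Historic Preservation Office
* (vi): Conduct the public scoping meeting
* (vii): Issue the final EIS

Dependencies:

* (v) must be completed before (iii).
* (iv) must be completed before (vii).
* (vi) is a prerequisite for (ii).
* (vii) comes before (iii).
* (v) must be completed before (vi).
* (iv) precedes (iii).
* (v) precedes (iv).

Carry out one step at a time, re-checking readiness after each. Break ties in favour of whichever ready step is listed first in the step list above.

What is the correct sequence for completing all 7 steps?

(i) (v) (iv) (vi) (ii) (vii) (iii)

(i) and (v) have no prerequisites; (i) is listed earlier, so (i) is first.
Next only (v) has its prerequisites met → (v).
Now (iv) and (vi) have their prerequisites met. (iv) is listed earlier, so (iv) next.
(vii) now also ready, so the ready set is {(vi), (vii)}; (vi) is listed earlier → (vi).
(ii) now also ready, so the ready set is {(ii), (vii)}; (ii) is listed earlier → (ii).
(vii) needed (iv), now all done → (vii).
(iii) is the only step now ready → (iii).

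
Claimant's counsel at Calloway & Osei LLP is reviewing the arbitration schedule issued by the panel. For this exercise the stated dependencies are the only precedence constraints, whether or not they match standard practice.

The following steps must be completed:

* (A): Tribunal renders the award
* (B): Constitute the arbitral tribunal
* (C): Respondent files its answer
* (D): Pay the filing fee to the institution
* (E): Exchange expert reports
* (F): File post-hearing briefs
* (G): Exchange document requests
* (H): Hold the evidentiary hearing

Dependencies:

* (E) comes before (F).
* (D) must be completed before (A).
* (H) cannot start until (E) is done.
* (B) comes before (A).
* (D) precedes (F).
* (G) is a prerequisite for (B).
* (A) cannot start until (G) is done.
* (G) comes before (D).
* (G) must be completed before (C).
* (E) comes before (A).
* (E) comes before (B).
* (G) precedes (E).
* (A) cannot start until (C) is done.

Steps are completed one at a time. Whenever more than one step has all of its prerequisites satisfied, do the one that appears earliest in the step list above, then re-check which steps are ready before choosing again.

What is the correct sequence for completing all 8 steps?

(G) → (C) → (D) → (E) → (B) → (A) → (F) → (H)

(G) has no prerequisites → (G) first.
Now (C), (D) and (E) have their prerequisites met. (C) is listed earlier, so (C) next.
(D) and (E) are both available; (D) is listed earlier → (D).
(E) is the only step now ready → (E).
Now (B), (F) and (H) have their prerequisites met. (B) is listed earlier, so (B) next.
Now (A), (F) and (H) have their prerequisites met. (A) is listed earlier, so (A) next.
Now (F) and (H) have their prerequisites met. (F) is listed earlier, so (F) next.
(H) is the only step now ready → (H).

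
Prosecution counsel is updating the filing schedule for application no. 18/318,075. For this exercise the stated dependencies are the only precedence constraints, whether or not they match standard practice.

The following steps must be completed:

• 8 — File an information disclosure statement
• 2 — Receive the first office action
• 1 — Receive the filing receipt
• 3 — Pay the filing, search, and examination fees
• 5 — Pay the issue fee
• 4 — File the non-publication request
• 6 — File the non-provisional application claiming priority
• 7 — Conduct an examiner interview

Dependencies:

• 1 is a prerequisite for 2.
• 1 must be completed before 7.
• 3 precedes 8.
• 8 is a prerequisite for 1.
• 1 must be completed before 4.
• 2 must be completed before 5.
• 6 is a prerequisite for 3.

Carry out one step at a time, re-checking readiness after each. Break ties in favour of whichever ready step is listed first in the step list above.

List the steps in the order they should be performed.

6 has no prerequisites → 6 first.
3 is the only step now ready → 3.
8 needed 3, now all done → 8.
That leaves 1 as the only ready step → 1.
Now 2, 4 and 7 have their prerequisites met. 2 is listed earlier, so 2 next.
Ready: 5, 4 and 7. 5 is listed earlier → 5.
Ready: 4 and 7. 4 is listed earlier → 4.
7 needed 1, now all done → 7.

6, 3, 8, 1, 2, 5, 4, 7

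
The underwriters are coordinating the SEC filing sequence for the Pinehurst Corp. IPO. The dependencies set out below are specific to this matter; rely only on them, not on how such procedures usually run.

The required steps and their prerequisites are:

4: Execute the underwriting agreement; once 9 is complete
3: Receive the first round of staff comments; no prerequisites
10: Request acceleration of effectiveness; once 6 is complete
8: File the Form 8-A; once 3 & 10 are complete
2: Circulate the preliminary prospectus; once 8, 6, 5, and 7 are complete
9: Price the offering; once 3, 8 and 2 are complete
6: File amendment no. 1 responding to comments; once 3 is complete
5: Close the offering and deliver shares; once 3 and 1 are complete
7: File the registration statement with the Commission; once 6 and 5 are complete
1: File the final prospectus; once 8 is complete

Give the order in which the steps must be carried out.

3, 6, 10, 8, 1, 5, 7, 2, 9, 4

3 has no prerequisites → 3 first.
6 needed 3, now all done → 6.
Next only 10 has its prerequisites met → 10.
Next only 8 has its prerequisites met → 8.
1 needed 8, now all done → 1.
5 needed 3 and 1, now all done → 5.
That leaves 7 as the only ready step → 7.
That leaves 2 as the only ready step → 2.
9 needed 3, 8 and 2, now all done → 9.
4 is the only step now ready → 4.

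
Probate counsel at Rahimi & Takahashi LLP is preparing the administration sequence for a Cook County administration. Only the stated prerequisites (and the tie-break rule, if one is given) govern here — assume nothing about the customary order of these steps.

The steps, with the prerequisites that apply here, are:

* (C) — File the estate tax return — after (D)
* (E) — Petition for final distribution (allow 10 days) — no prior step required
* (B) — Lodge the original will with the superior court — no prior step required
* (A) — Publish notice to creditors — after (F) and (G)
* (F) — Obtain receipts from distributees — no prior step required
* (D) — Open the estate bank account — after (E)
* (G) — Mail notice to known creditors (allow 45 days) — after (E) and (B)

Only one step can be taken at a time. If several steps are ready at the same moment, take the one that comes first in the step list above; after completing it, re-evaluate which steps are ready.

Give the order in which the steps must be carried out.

(E) → (B) → (F) → (D) → (C) → (G) → (A)

Nothing is required for (E), (B) and (F). (E) is listed earlier → (E) first.
Ready: (B), (F) and (D). (B) is listed earlier → (B).
Ready: (F), (D) and (G). (F) is listed earlier → (F).
Now (D) and (G) have their prerequisites met. (D) is listed earlier, so (D) next.
(C) now also ready, so the ready set is {(C), (G)}; (C) is listed earlier → (C).
That leaves (G) as the only ready step → (G).
(A) is the only step now ready → (A).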